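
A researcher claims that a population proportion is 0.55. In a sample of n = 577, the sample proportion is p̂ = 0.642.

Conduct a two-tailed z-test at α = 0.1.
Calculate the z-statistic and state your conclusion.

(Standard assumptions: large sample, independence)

H₀: p = 0.55, H₁: p ≠ 0.55
Standard error: SE = √(p₀(1-p₀)/n) = √(0.55×0.45/577) = 0.020711
z-statistic: z = (p̂ - p₀)/SE = (0.642 - 0.55)/0.020711 = 4.4421
Critical value: z_0.05 = ±1.645
p-value < 0.0001
Decision: reject H₀ at α = 0.1

Answer: z = 4.4421, reject H₀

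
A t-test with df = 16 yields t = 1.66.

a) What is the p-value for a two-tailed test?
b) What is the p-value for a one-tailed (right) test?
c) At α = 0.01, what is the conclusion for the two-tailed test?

Using t-distribution with df = 16:
a) Two-tailed: p = 2×P(T > 1.66) = 0.1164
b) One-tailed: p = P(T > 1.66) = 0.0582
c) 0.1164 ≥ 0.01, fail to reject H₀

Answer: a) 0.1164, b) 0.0582, c) fail to reject H₀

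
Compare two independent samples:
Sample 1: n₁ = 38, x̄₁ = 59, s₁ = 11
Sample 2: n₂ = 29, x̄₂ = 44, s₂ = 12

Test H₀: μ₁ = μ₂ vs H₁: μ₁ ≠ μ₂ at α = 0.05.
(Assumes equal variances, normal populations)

Answer: t = 5.3169, reject H₀

Derivation:
Pooled variance: s²_p = [37×11² + 28×12²]/(65) = 130.9077
s_p = 11.4415
SE = s_p×√(1/n₁ + 1/n₂) = 11.4415×√(1/38 + 1/29) = 2.8212
t = (x̄₁ - x̄₂)/SE = (59 - 44)/2.8212 = 5.3169
df = 65, t-critical = ±1.997
Decision: reject H₀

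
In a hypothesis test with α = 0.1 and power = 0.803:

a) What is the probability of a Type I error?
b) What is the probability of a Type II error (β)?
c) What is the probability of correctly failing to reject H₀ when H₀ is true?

a) Type I error probability = α = 0.1
b) Power = P(reject H₀ | H₁ true) = 1 - β = 0.803, so Type II error probability = β = 1 - Power = 0.197
c) P(fail to reject H₀ | H₀ true) = 1 - α = 0.9

Answer: a) 0.1, b) 0.197, c) 0.9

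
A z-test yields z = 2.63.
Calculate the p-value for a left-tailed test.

Answer: p-value ≈ 0.9957

Derivation:
For z = 2.63:
p = P(Z < 2.63) = Φ(2.63) = 0.9957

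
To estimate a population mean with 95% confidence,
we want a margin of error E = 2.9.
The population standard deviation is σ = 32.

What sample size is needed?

Answer: n = 468

Derivation:
z_0.025 = 1.960
n = (z×σ/E)² = (1.960×32/2.9)²
n = 467.7525
Round up: n = 468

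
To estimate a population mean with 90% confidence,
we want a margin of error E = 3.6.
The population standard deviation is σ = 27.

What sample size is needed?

z_0.05 = 1.645
n = (z×σ/E)² = (1.645×27/3.6)²
n = 152.2139
Round up: n = 153

Answer: n = 153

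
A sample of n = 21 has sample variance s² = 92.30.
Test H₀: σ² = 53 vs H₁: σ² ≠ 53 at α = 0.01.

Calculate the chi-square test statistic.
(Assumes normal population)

df = n - 1 = 20
χ² = (n-1)s²/σ₀² = 20×92.30/53 = 34.8302
Critical values: χ²_{0.995,20} = 7.434, χ²_{0.005,20} = 39.997
Rejection region: χ² < 7.434 or χ² > 39.997
Decision: fail to reject H₀

Answer: χ² = 34.8302, fail to reject H₀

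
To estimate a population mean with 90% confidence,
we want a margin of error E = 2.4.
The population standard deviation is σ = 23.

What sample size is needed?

Answer: n = 249

Derivation:
z_0.05 = 1.645
n = (z×σ/E)² = (1.645×23/2.4)²
n = 248.5221
Round up: n = 249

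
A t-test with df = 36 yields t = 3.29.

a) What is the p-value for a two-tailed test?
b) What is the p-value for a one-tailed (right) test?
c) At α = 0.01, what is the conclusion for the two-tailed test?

Answer: a) 0.0022, b) 0.0011, c) reject H₀

Derivation:
Using t-distribution with df = 36:
a) Two-tailed: p = 2×P(T > 3.29) = 0.0022
b) One-tailed: p = P(T > 3.29) = 0.0011
c) 0.0022 < 0.01, reject H₀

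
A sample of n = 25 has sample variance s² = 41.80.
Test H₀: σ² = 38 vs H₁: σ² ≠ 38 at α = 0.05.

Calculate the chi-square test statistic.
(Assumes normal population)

df = n - 1 = 24
χ² = (n-1)s²/σ₀² = 24×41.80/38 = 26.4000
Critical values: χ²_{0.975,24} = 12.401, χ²_{0.025,24} = 39.364
Rejection region: χ² < 12.401 or χ² > 39.364
Decision: fail to reject H₀

Answer: χ² = 26.4000, fail to reject H₀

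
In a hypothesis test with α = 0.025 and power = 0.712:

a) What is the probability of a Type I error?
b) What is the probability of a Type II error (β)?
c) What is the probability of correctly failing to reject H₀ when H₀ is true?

a) Type I error probability = α = 0.025
b) Power = P(reject H₀ | H₁ true) = 1 - β = 0.712, so Type II error probability = β = 1 - Power = 0.288
c) P(fail to reject H₀ | H₀ true) = 1 - α = 0.975

Answer: a) 0.025, b) 0.288, c) 0.975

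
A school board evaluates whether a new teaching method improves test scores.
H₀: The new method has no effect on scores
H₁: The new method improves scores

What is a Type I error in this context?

Type I error: rejecting H₀ when it is actually true (false positive).
Type II error: failing to reject H₀ when H₁ is actually true (false negative).

Answer: Concluding the new method improves scores when it actually doesn't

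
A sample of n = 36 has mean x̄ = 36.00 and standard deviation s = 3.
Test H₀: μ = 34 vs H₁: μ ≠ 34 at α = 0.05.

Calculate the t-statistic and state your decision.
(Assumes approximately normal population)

df = n - 1 = 35
SE = s/√n = 3/√36 = 0.5000
t = (x̄ - μ₀)/SE = (36.00 - 34)/0.5000 = 4.0000
Critical value: t_{0.025,35} = ±2.030
p-value ≈ 0.0003
Decision: reject H₀

Answer: t = 4.0000, reject H₀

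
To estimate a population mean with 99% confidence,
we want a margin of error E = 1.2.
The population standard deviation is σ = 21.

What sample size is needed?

Answer: n = 2033

Derivation:
z_0.005 = 2.576
n = (z×σ/E)² = (2.576×21/1.2)²
n = 2032.2064
Round up: n = 2033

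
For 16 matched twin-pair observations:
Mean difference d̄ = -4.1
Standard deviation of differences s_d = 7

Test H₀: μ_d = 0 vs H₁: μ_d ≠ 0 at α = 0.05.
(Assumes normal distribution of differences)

Answer: t = -2.3429, reject H₀

Derivation:
df = n - 1 = 15
SE = s_d/√n = 7/√16 = 1.7500
t = d̄/SE = -4.1/1.7500 = -2.3429
Critical value: t_{0.025,15} = ±2.131
p-value ≈ 0.0333
Decision: reject H₀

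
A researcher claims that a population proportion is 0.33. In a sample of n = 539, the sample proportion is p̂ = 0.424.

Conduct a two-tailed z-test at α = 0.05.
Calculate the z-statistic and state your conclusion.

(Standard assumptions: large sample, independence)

Answer: z = 4.6413, reject H₀

Derivation:
H₀: p = 0.33, H₁: p ≠ 0.33
Standard error: SE = √(p₀(1-p₀)/n) = √(0.33×0.67/539) = 0.020253
z-statistic: z = (p̂ - p₀)/SE = (0.424 - 0.33)/0.020253 = 4.6413
Critical value: z_0.025 = ±1.960
p-value < 0.0001
Decision: reject H₀ at α = 0.05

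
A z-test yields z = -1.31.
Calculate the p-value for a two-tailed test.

For z = -1.31:
p = 2×P(Z > |-1.31|) = 2×(1 - Φ(1.31)) = 0.1902

Answer: p-value ≈ 0.1902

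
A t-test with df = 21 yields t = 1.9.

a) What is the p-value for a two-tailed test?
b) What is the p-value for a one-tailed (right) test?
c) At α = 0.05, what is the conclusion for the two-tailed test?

Using t-distribution with df = 21:
a) Two-tailed: p = 2×P(T > 1.9) = 0.0713
b) One-tailed: p = P(T > 1.9) = 0.0356
c) 0.0713 ≥ 0.05, fail to reject H₀

Answer: a) 0.0713, b) 0.0356, c) fail to reject H₀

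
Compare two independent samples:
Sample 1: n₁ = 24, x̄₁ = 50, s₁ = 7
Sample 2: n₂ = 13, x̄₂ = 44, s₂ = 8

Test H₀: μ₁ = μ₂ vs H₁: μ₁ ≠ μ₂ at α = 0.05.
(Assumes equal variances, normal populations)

Answer: t = 2.3679, reject H₀

Derivation:
Pooled variance: s²_p = [23×7² + 12×8²]/(35) = 54.1429
s_p = 7.3582
SE = s_p×√(1/n₁ + 1/n₂) = 7.3582×√(1/24 + 1/13) = 2.5339
t = (x̄₁ - x̄₂)/SE = (50 - 44)/2.5339 = 2.3679
df = 35, t-critical = ±2.030
Decision: reject H₀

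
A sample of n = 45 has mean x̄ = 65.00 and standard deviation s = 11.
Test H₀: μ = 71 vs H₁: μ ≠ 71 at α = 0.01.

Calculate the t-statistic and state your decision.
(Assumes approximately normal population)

Answer: t = -3.6590, reject H₀

Derivation:
df = n - 1 = 44
SE = s/√n = 11/√45 = 1.6398
t = (x̄ - μ₀)/SE = (65.00 - 71)/1.6398 = -3.6590
Critical value: t_{0.005,44} = ±2.692
p-value ≈ 0.0007
Decision: reject H₀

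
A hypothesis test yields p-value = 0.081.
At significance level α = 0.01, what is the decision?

Answer: fail to reject H₀

Derivation:
Compare p-value to α:
0.081 ≥ 0.01
Decision: fail to reject H₀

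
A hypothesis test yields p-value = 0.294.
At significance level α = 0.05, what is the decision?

Answer: fail to reject H₀

Derivation:
Compare p-value to α:
0.294 ≥ 0.05
Decision: fail to reject H₀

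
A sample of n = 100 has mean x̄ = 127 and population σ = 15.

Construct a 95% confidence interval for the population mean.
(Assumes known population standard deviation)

Confidence level: 95%, α = 0.05
z_0.025 = 1.960
SE = σ/√n = 15/√100 = 1.5000
Margin of error = 1.960 × 1.5000 = 2.9400
CI: x̄ ± margin = 127 ± 2.9400
CI: (124.0600, 129.9400)

Answer: (124.0600, 129.9400)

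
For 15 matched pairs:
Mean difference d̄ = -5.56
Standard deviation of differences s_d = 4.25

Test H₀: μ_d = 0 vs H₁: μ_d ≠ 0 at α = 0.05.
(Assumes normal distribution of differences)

df = n - 1 = 14
SE = s_d/√n = 4.25/√15 = 1.0973
t = d̄/SE = -5.56/1.0973 = -5.0670
Critical value: t_{0.025,14} = ±2.145
p-value ≈ 0.0002
Decision: reject H₀

Answer: t = -5.0670, reject H₀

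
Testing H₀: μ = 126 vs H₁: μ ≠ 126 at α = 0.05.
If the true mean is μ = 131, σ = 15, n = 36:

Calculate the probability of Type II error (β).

SE = σ/√n = 15/√36 = 2.5000
Critical values: μ₀ ± z_0.025×SE = 126 ± 1.960×2.5000
Acceptance region: (121.1000, 130.9000)
Under H₁ (μ = 131): z_high = (130.9000 - 131)/2.5000 = -0.0400, z_low = (121.1000 - 131)/2.5000 = -3.9600
β = P(not reject | H₁) = Φ(-0.0400) - Φ(-3.9600) ≈ 0.4840

Answer: β ≈ 0.4840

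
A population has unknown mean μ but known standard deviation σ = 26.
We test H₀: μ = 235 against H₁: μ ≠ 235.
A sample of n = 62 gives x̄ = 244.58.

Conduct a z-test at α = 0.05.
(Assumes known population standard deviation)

Answer: z = 2.9013, reject H₀

Derivation:
Standard error: SE = σ/√n = 26/√62 = 3.3020
z-statistic: z = (x̄ - μ₀)/SE = (244.58 - 235)/3.3020 = 2.9013
Critical value: ±1.960
p-value = 0.0037
Decision: reject H₀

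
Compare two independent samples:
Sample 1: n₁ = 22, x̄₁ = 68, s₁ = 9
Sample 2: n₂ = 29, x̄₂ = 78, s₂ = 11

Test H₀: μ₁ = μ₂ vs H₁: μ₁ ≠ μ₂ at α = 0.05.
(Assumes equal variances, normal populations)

Answer: t = -3.4707, reject H₀

Derivation:
Pooled variance: s²_p = [21×9² + 28×11²]/(49) = 103.8571
s_p = 10.1910
SE = s_p×√(1/n₁ + 1/n₂) = 10.1910×√(1/22 + 1/29) = 2.8813
t = (x̄₁ - x̄₂)/SE = (68 - 78)/2.8813 = -3.4707
df = 49, t-critical = ±2.010
Decision: reject H₀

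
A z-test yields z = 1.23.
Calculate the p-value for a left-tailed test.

For z = 1.23:
p = P(Z < 1.23) = Φ(1.23) = 0.8907

Answer: p-value ≈ 0.8907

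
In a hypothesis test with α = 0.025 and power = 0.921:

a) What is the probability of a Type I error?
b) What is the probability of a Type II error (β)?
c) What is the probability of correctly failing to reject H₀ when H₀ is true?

a) Type I error probability = α = 0.025
b) Power = P(reject H₀ | H₁ true) = 1 - β = 0.921, so Type II error probability = β = 1 - Power = 0.079
c) P(fail to reject H₀ | H₀ true) = 1 - α = 0.975

Answer: a) 0.025, b) 0.079, c) 0.975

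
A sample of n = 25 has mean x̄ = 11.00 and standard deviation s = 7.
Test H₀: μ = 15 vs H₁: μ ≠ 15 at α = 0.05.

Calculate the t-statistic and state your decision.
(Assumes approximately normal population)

Answer: t = -2.8571, reject H₀

Derivation:
df = n - 1 = 24
SE = s/√n = 7/√25 = 1.4000
t = (x̄ - μ₀)/SE = (11.00 - 15)/1.4000 = -2.8571
Critical value: t_{0.025,24} = ±2.064
p-value ≈ 0.0087
Decision: reject H₀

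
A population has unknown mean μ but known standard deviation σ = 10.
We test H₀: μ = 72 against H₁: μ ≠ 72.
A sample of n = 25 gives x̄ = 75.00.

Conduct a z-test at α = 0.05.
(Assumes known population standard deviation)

Answer: z = 1.5000, fail to reject H₀

Derivation:
Standard error: SE = σ/√n = 10/√25 = 2.0000
z-statistic: z = (x̄ - μ₀)/SE = (75.00 - 72)/2.0000 = 1.5000
Critical value: ±1.960
p-value = 0.1336
Decision: fail to reject H₀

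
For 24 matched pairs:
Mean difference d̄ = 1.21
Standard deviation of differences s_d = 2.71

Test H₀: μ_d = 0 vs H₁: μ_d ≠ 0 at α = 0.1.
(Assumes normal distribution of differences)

df = n - 1 = 23
SE = s_d/√n = 2.71/√24 = 0.5532
t = d̄/SE = 1.21/0.5532 = 2.1873
Critical value: t_{0.05,23} = ±1.714
p-value ≈ 0.0391
Decision: reject H₀

Answer: t = 2.1873, reject H₀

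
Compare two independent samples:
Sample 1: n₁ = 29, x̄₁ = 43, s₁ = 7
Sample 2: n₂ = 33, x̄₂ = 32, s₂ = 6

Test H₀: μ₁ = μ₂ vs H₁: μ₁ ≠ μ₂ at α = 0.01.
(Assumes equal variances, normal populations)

Answer: t = 6.6630, reject H₀

Derivation:
Pooled variance: s²_p = [28×7² + 32×6²]/(60) = 42.0667
s_p = 6.4859
SE = s_p×√(1/n₁ + 1/n₂) = 6.4859×√(1/29 + 1/33) = 1.6509
t = (x̄₁ - x̄₂)/SE = (43 - 32)/1.6509 = 6.6630
df = 60, t-critical = ±2.660
Decision: reject H₀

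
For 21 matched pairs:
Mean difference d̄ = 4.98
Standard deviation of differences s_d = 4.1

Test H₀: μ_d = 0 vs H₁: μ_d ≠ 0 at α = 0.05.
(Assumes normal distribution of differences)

Answer: t = 5.5661, reject H₀

Derivation:
df = n - 1 = 20
SE = s_d/√n = 4.1/√21 = 0.8947
t = d̄/SE = 4.98/0.8947 = 5.5661
Critical value: t_{0.025,20} = ±2.086
p-value < 0.0001
Decision: reject H₀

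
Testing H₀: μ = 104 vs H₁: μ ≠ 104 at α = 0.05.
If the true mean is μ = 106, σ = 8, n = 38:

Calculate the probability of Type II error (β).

SE = σ/√n = 8/√38 = 1.2978
Critical values: μ₀ ± z_0.025×SE = 104 ± 1.960×1.2978
Acceptance region: (101.4563, 106.5437)
Under H₁ (μ = 106): z_high = (106.5437 - 106)/1.2978 = 0.4189, z_low = (101.4563 - 106)/1.2978 = -3.5011
β = P(not reject | H₁) = Φ(0.4189) - Φ(-3.5011) ≈ 0.6621

Answer: β ≈ 0.6621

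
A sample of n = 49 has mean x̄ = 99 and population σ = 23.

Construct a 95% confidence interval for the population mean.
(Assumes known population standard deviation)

Confidence level: 95%, α = 0.05
z_0.025 = 1.960
SE = σ/√n = 23/√49 = 3.2857
Margin of error = 1.960 × 3.2857 = 6.4400
CI: x̄ ± margin = 99 ± 6.4400
CI: (92.5600, 105.4400)

Answer: (92.5600, 105.4400)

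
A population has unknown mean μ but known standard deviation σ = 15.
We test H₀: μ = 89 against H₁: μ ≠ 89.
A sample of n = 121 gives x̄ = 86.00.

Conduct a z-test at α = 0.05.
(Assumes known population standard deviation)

Standard error: SE = σ/√n = 15/√121 = 1.3636
z-statistic: z = (x̄ - μ₀)/SE = (86.00 - 89)/1.3636 = -2.2001
Critical value: ±1.960
p-value = 0.0278
Decision: reject H₀

Answer: z = -2.2001, reject H₀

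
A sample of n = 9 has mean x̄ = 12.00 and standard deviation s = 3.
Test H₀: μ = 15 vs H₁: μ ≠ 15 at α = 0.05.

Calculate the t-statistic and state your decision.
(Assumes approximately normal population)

Answer: t = -3.0000, reject H₀

Derivation:
df = n - 1 = 8
SE = s/√n = 3/√9 = 1.0000
t = (x̄ - μ₀)/SE = (12.00 - 15)/1.0000 = -3.0000
Critical value: t_{0.025,8} = ±2.306
p-value ≈ 0.0171
Decision: reject H₀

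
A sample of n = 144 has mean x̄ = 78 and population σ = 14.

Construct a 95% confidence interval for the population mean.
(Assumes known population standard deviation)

Answer: (75.7133, 80.2867)

Derivation:
Confidence level: 95%, α = 0.05
z_0.025 = 1.960
SE = σ/√n = 14/√144 = 1.1667
Margin of error = 1.960 × 1.1667 = 2.2867
CI: x̄ ± margin = 78 ± 2.2867
CI: (75.7133, 80.2867)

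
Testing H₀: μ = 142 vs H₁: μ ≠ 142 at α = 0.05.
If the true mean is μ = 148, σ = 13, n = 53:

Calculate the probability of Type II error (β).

Answer: β ≈ 0.0808

Derivation:
SE = σ/√n = 13/√53 = 1.7857
Critical values: μ₀ ± z_0.025×SE = 142 ± 1.960×1.7857
Acceptance region: (138.5000, 145.5000)
Under H₁ (μ = 148): z_high = (145.5000 - 148)/1.7857 = -1.4000, z_low = (138.5000 - 148)/1.7857 = -5.3200
β = P(not reject | H₁) = Φ(-1.4000) - Φ(-5.3200) ≈ 0.0808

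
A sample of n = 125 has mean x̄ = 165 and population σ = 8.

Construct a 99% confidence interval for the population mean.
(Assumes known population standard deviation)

Answer: (163.1569, 166.8431)

Derivation:
Confidence level: 99%, α = 0.01
z_0.005 = 2.576
SE = σ/√n = 8/√125 = 0.7155
Margin of error = 2.576 × 0.7155 = 1.8431
CI: x̄ ± margin = 165 ± 1.8431
CI: (163.1569, 166.8431)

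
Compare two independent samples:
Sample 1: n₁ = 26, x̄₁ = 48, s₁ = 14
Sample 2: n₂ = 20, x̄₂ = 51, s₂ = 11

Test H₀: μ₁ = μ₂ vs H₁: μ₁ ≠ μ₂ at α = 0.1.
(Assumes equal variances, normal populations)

Answer: t = -0.7886, fail to reject H₀

Derivation:
Pooled variance: s²_p = [25×14² + 19×11²]/(44) = 163.6136
s_p = 12.7912
SE = s_p×√(1/n₁ + 1/n₂) = 12.7912×√(1/26 + 1/20) = 3.8044
t = (x̄₁ - x̄₂)/SE = (48 - 51)/3.8044 = -0.7886
df = 44, t-critical = ±1.680
Decision: fail to reject H₀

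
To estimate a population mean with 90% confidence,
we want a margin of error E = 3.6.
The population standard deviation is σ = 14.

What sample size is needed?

z_0.05 = 1.645
n = (z×σ/E)² = (1.645×14/3.6)²
n = 40.9245
Round up: n = 41

Answer: n = 41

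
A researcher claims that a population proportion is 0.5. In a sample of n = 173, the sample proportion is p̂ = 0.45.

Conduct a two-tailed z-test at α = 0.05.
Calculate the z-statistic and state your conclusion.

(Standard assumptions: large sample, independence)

Answer: z = -1.3153, fail to reject H₀

Derivation:
H₀: p = 0.5, H₁: p ≠ 0.5
Standard error: SE = √(p₀(1-p₀)/n) = √(0.5×0.5/173) = 0.038014
z-statistic: z = (p̂ - p₀)/SE = (0.45 - 0.5)/0.038014 = -1.3153
Critical value: z_0.025 = ±1.960
p-value = 0.1884
Decision: fail to reject H₀ at α = 0.05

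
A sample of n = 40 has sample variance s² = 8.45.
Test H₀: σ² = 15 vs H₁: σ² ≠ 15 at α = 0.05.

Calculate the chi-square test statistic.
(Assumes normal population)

df = n - 1 = 39
χ² = (n-1)s²/σ₀² = 39×8.45/15 = 21.9700
Critical values: χ²_{0.975,39} = 23.654, χ²_{0.025,39} = 58.120
Rejection region: χ² < 23.654 or χ² > 58.120
Decision: reject H₀

Answer: χ² = 21.9700, reject H₀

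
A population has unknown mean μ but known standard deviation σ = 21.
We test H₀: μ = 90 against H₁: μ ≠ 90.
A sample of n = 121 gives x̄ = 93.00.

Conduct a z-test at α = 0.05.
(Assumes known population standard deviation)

Standard error: SE = σ/√n = 21/√121 = 1.9091
z-statistic: z = (x̄ - μ₀)/SE = (93.00 - 90)/1.9091 = 1.5714
Critical value: ±1.960
p-value = 0.1161
Decision: fail to reject H₀

Answer: z = 1.5714, fail to reject H₀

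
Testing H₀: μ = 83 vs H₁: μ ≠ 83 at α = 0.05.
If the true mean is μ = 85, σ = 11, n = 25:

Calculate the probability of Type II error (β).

SE = σ/√n = 11/√25 = 2.2000
Critical values: μ₀ ± z_0.025×SE = 83 ± 1.960×2.2000
Acceptance region: (78.6880, 87.3120)
Under H₁ (μ = 85): z_high = (87.3120 - 85)/2.2000 = 1.0509, z_low = (78.6880 - 85)/2.2000 = -2.8691
β = P(not reject | H₁) = Φ(1.0509) - Φ(-2.8691) ≈ 0.8513

Answer: β ≈ 0.8513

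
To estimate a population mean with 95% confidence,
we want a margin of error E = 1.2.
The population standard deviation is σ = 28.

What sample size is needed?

z_0.025 = 1.960
n = (z×σ/E)² = (1.960×28/1.2)²
n = 2091.5378
Round up: n = 2092

Answer: n = 2092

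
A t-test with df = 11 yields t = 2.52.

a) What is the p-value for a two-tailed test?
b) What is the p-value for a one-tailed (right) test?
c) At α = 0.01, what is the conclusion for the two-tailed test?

Answer: a) 0.0285, b) 0.0142, c) fail to reject H₀

Derivation:
Using t-distribution with df = 11:
a) Two-tailed: p = 2×P(T > 2.52) = 0.0285
b) One-tailed: p = P(T > 2.52) = 0.0142
c) 0.0285 ≥ 0.01, fail to reject H₀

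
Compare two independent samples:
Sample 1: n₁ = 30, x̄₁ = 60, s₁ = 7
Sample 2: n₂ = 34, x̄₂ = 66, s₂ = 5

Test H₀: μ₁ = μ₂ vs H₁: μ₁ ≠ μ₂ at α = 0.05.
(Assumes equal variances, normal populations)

Answer: t = -3.9798, reject H₀

Derivation:
Pooled variance: s²_p = [29×7² + 33×5²]/(62) = 36.2258
s_p = 6.0188
SE = s_p×√(1/n₁ + 1/n₂) = 6.0188×√(1/30 + 1/34) = 1.5076
t = (x̄₁ - x̄₂)/SE = (60 - 66)/1.5076 = -3.9798
df = 62, t-critical = ±1.999
Decision: reject H₀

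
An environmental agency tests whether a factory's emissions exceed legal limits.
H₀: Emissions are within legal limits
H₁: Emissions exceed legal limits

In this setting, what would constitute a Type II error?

Answer: Failing to cite a factory whose emissions actually exceed the limit

Derivation:
Type I error: rejecting H₀ when it is actually true (false positive).
Type II error: failing to reject H₀ when H₁ is actually true (false negative).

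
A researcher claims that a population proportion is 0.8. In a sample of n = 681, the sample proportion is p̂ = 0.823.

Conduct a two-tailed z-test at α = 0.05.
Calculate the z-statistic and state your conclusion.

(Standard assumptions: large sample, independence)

Answer: z = 1.5005, fail to reject H₀

Derivation:
H₀: p = 0.8, H₁: p ≠ 0.8
Standard error: SE = √(p₀(1-p₀)/n) = √(0.8×0.2/681) = 0.015328
z-statistic: z = (p̂ - p₀)/SE = (0.823 - 0.8)/0.015328 = 1.5005
Critical value: z_0.025 = ±1.960
p-value = 0.1335
Decision: fail to reject H₀ at α = 0.05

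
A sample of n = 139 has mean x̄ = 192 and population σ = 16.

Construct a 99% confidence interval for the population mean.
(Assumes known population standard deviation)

Answer: (188.5041, 195.4959)

Derivation:
Confidence level: 99%, α = 0.01
z_0.005 = 2.576
SE = σ/√n = 16/√139 = 1.3571
Margin of error = 2.576 × 1.3571 = 3.4959
CI: x̄ ± margin = 192 ± 3.4959
CI: (188.5041, 195.4959)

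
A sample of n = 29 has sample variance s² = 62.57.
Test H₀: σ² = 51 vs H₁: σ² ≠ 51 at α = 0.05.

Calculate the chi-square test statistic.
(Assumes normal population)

df = n - 1 = 28
χ² = (n-1)s²/σ₀² = 28×62.57/51 = 34.3522
Critical values: χ²_{0.975,28} = 15.308, χ²_{0.025,28} = 44.461
Rejection region: χ² < 15.308 or χ² > 44.461
Decision: fail to reject H₀

Answer: χ² = 34.3522, fail to reject H₀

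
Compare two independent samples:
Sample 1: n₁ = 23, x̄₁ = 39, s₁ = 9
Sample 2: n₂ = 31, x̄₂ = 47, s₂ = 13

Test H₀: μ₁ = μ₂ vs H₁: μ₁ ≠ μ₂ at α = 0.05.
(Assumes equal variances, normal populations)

Answer: t = -2.5324, reject H₀

Derivation:
Pooled variance: s²_p = [22×9² + 30×13²]/(52) = 131.7692
s_p = 11.4791
SE = s_p×√(1/n₁ + 1/n₂) = 11.4791×√(1/23 + 1/31) = 3.1591
t = (x̄₁ - x̄₂)/SE = (39 - 47)/3.1591 = -2.5324
df = 52, t-critical = ±2.007
Decision: reject H₀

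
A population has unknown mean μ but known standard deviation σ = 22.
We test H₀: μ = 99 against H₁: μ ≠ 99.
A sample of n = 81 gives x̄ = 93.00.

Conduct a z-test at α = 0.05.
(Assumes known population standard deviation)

Standard error: SE = σ/√n = 22/√81 = 2.4444
z-statistic: z = (x̄ - μ₀)/SE = (93.00 - 99)/2.4444 = -2.4546
Critical value: ±1.960
p-value = 0.0141
Decision: reject H₀

Answer: z = -2.4546, reject H₀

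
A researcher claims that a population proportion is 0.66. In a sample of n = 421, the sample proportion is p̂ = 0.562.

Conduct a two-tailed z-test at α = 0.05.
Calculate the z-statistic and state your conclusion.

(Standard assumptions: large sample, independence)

H₀: p = 0.66, H₁: p ≠ 0.66
Standard error: SE = √(p₀(1-p₀)/n) = √(0.66×0.34/421) = 0.023087
z-statistic: z = (p̂ - p₀)/SE = (0.562 - 0.66)/0.023087 = -4.2448
Critical value: z_0.025 = ±1.960
p-value < 0.0001
Decision: reject H₀ at α = 0.05

Answer: z = -4.2448, reject H₀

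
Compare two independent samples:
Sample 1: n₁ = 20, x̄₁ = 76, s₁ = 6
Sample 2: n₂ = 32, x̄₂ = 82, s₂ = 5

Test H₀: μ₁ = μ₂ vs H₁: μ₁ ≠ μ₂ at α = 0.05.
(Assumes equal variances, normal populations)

Answer: t = -3.8966, reject H₀

Derivation:
Pooled variance: s²_p = [19×6² + 31×5²]/(50) = 29.1800
s_p = 5.4019
SE = s_p×√(1/n₁ + 1/n₂) = 5.4019×√(1/20 + 1/32) = 1.5398
t = (x̄₁ - x̄₂)/SE = (76 - 82)/1.5398 = -3.8966
df = 50, t-critical = ±2.009
Decision: reject H₀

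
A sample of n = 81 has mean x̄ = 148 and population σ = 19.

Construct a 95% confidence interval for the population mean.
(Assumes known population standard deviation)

Confidence level: 95%, α = 0.05
z_0.025 = 1.960
SE = σ/√n = 19/√81 = 2.1111
Margin of error = 1.960 × 2.1111 = 4.1378
CI: x̄ ± margin = 148 ± 4.1378
CI: (143.8622, 152.1378)

Answer: (143.8622, 152.1378)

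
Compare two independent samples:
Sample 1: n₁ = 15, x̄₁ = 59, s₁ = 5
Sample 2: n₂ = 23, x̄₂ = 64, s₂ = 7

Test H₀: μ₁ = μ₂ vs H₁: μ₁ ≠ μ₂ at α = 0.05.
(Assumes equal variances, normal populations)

Answer: t = -2.3920, reject H₀

Derivation:
Pooled variance: s²_p = [14×5² + 22×7²]/(36) = 39.6667
s_p = 6.2982
SE = s_p×√(1/n₁ + 1/n₂) = 6.2982×√(1/15 + 1/23) = 2.0903
t = (x̄₁ - x̄₂)/SE = (59 - 64)/2.0903 = -2.3920
df = 36, t-critical = ±2.028
Decision: reject H₀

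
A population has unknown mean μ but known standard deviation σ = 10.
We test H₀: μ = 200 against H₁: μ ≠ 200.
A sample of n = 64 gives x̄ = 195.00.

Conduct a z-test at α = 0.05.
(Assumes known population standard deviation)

Standard error: SE = σ/√n = 10/√64 = 1.2500
z-statistic: z = (x̄ - μ₀)/SE = (195.00 - 200)/1.2500 = -4.0000
Critical value: ±1.960
p-value = 0.0001
Decision: reject H₀

Answer: z = -4.0000, reject H₀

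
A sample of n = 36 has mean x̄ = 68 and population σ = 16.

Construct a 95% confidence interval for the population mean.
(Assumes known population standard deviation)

Confidence level: 95%, α = 0.05
z_0.025 = 1.960
SE = σ/√n = 16/√36 = 2.6667
Margin of error = 1.960 × 2.6667 = 5.2267
CI: x̄ ± margin = 68 ± 5.2267
CI: (62.7733, 73.2267)

Answer: (62.7733, 73.2267)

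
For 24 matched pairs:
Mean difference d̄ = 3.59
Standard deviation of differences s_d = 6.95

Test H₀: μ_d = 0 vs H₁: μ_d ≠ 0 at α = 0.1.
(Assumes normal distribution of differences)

df = n - 1 = 23
SE = s_d/√n = 6.95/√24 = 1.4187
t = d̄/SE = 3.59/1.4187 = 2.5305
Critical value: t_{0.05,23} = ±1.714
p-value ≈ 0.0187
Decision: reject H₀

Answer: t = 2.5305, reject H₀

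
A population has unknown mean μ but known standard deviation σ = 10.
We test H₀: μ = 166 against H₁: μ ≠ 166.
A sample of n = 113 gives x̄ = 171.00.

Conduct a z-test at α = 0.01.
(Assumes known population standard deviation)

Standard error: SE = σ/√n = 10/√113 = 0.9407
z-statistic: z = (x̄ - μ₀)/SE = (171.00 - 166)/0.9407 = 5.3152
Critical value: ±2.576
p-value < 0.0001
Decision: reject H₀

Answer: z = 5.3152, reject H₀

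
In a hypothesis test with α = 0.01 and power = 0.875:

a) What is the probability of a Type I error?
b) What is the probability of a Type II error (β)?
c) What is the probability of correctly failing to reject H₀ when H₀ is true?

Answer: a) 0.01, b) 0.125, c) 0.99

Derivation:
a) Type I error probability = α = 0.01
b) Power = P(reject H₀ | H₁ true) = 1 - β = 0.875, so Type II error probability = β = 1 - Power = 0.125
c) P(fail to reject H₀ | H₀ true) = 1 - α = 0.99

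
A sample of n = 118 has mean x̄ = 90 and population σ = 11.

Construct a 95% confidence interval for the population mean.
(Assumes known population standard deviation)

Answer: (88.0153, 91.9847)

Derivation:
Confidence level: 95%, α = 0.05
z_0.025 = 1.960
SE = σ/√n = 11/√118 = 1.0126
Margin of error = 1.960 × 1.0126 = 1.9847
CI: x̄ ± margin = 90 ± 1.9847
CI: (88.0153, 91.9847)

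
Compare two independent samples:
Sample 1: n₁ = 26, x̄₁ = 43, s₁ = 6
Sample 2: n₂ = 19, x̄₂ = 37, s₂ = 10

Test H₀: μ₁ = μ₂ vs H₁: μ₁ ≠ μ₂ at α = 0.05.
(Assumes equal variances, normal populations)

Answer: t = 2.5088, reject H₀

Derivation:
Pooled variance: s²_p = [25×6² + 18×10²]/(43) = 62.7907
s_p = 7.9241
SE = s_p×√(1/n₁ + 1/n₂) = 7.9241×√(1/26 + 1/19) = 2.3916
t = (x̄₁ - x̄₂)/SE = (43 - 37)/2.3916 = 2.5088
df = 43, t-critical = ±2.017
Decision: reject H₀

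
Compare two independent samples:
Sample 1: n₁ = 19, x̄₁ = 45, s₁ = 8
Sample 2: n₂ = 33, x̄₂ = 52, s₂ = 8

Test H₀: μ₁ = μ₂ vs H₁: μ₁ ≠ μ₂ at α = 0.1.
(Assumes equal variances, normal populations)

Pooled variance: s²_p = [18×8² + 32×8²]/(50) = 64.0000
s_p = 8.0000
SE = s_p×√(1/n₁ + 1/n₂) = 8.0000×√(1/19 + 1/33) = 2.3039
t = (x̄₁ - x̄₂)/SE = (45 - 52)/2.3039 = -3.0383
df = 50, t-critical = ±1.676
Decision: reject H₀

Answer: t = -3.0383, reject H₀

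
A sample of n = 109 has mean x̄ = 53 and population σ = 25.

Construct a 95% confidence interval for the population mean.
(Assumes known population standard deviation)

Answer: (48.3066, 57.6934)

Derivation:
Confidence level: 95%, α = 0.05
z_0.025 = 1.960
SE = σ/√n = 25/√109 = 2.3946
Margin of error = 1.960 × 2.3946 = 4.6934
CI: x̄ ± margin = 53 ± 4.6934
CI: (48.3066, 57.6934)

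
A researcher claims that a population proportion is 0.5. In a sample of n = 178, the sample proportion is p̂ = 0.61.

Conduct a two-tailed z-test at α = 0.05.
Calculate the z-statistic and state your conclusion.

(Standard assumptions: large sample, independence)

H₀: p = 0.5, H₁: p ≠ 0.5
Standard error: SE = √(p₀(1-p₀)/n) = √(0.5×0.5/178) = 0.037477
z-statistic: z = (p̂ - p₀)/SE = (0.61 - 0.5)/0.037477 = 2.9351
Critical value: z_0.025 = ±1.960
p-value = 0.0033
Decision: reject H₀ at α = 0.05

Answer: z = 2.9351, reject H₀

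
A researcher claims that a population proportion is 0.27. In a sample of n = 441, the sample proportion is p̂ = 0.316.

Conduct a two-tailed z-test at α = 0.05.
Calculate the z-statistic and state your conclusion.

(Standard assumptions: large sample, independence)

H₀: p = 0.27, H₁: p ≠ 0.27
Standard error: SE = √(p₀(1-p₀)/n) = √(0.27×0.73/441) = 0.021141
z-statistic: z = (p̂ - p₀)/SE = (0.316 - 0.27)/0.021141 = 2.1759
Critical value: z_0.025 = ±1.960
p-value = 0.0296
Decision: reject H₀ at α = 0.05

Answer: z = 2.1759, reject H₀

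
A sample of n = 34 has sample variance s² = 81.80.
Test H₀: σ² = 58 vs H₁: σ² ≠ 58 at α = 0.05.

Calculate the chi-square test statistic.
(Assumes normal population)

df = n - 1 = 33
χ² = (n-1)s²/σ₀² = 33×81.80/58 = 46.5414
Critical values: χ²_{0.975,33} = 19.047, χ²_{0.025,33} = 50.725
Rejection region: χ² < 19.047 or χ² > 50.725
Decision: fail to reject H₀

Answer: χ² = 46.5414, fail to reject H₀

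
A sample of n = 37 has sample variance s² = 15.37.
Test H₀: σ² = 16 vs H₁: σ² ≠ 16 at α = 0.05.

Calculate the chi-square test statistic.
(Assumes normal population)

Answer: χ² = 34.5825, fail to reject H₀

Derivation:
df = n - 1 = 36
χ² = (n-1)s²/σ₀² = 36×15.37/16 = 34.5825
Critical values: χ²_{0.975,36} = 21.336, χ²_{0.025,36} = 54.437
Rejection region: χ² < 21.336 or χ² > 54.437
Decision: fail to reject H₀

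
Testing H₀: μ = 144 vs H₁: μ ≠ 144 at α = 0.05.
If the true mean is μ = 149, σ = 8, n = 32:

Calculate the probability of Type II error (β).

SE = σ/√n = 8/√32 = 1.4142
Critical values: μ₀ ± z_0.025×SE = 144 ± 1.960×1.4142
Acceptance region: (141.2282, 146.7718)
Under H₁ (μ = 149): z_high = (146.7718 - 149)/1.4142 = -1.5756, z_low = (141.2282 - 149)/1.4142 = -5.4955
β = P(not reject | H₁) = Φ(-1.5756) - Φ(-5.4955) ≈ 0.0576

Answer: β ≈ 0.0576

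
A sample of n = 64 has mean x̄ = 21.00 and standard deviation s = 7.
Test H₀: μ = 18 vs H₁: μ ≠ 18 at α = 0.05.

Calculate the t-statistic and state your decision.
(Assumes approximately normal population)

Answer: t = 3.4286, reject H₀

Derivation:
df = n - 1 = 63
SE = s/√n = 7/√64 = 0.8750
t = (x̄ - μ₀)/SE = (21.00 - 18)/0.8750 = 3.4286
Critical value: t_{0.025,63} = ±1.998
p-value ≈ 0.0011
Decision: reject H₀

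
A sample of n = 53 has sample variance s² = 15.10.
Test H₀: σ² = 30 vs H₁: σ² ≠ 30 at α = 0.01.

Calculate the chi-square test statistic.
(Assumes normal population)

df = n - 1 = 52
χ² = (n-1)s²/σ₀² = 52×15.10/30 = 26.1733
Critical values: χ²_{0.995,52} = 29.481, χ²_{0.005,52} = 82.001
Rejection region: χ² < 29.481 or χ² > 82.001
Decision: reject H₀

Answer: χ² = 26.1733, reject H₀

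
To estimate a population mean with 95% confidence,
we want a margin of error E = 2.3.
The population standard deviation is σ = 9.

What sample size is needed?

z_0.025 = 1.960
n = (z×σ/E)² = (1.960×9/2.3)²
n = 58.8222
Round up: n = 59

Answer: n = 59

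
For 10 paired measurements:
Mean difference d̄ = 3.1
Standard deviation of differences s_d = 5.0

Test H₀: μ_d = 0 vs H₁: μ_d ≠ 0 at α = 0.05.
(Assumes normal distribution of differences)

Answer: t = 1.9607, fail to reject H₀

Derivation:
df = n - 1 = 9
SE = s_d/√n = 5.0/√10 = 1.5811
t = d̄/SE = 3.1/1.5811 = 1.9607
Critical value: t_{0.025,9} = ±2.262
p-value ≈ 0.0816
Decision: fail to reject H₀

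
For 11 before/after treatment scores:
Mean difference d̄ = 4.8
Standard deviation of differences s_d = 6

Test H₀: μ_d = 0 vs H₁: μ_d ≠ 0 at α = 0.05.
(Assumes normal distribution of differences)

Answer: t = 2.6533, reject H₀

Derivation:
df = n - 1 = 10
SE = s_d/√n = 6/√11 = 1.8091
t = d̄/SE = 4.8/1.8091 = 2.6533
Critical value: t_{0.025,10} = ±2.228
p-value ≈ 0.0242
Decision: reject H₀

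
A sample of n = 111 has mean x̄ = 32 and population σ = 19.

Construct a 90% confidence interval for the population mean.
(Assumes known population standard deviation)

Confidence level: 90%, α = 0.1
z_0.05 = 1.645
SE = σ/√n = 19/√111 = 1.8034
Margin of error = 1.645 × 1.8034 = 2.9666
CI: x̄ ± margin = 32 ± 2.9666
CI: (29.0334, 34.9666)

Answer: (29.0334, 34.9666)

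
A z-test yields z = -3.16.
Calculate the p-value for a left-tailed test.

Answer: p-value ≈ 0.0008

Derivation:
For z = -3.16:
p = P(Z < -3.16) = Φ(-3.16) = 0.0008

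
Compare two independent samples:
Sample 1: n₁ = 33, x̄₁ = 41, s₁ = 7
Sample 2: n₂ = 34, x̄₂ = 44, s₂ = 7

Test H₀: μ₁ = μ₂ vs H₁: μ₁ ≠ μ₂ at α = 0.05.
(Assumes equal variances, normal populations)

Pooled variance: s²_p = [32×7² + 33×7²]/(65) = 49.0000
s_p = 7.0000
SE = s_p×√(1/n₁ + 1/n₂) = 7.0000×√(1/33 + 1/34) = 1.7106
t = (x̄₁ - x̄₂)/SE = (41 - 44)/1.7106 = -1.7538
df = 65, t-critical = ±1.997
Decision: fail to reject H₀

Answer: t = -1.7538, fail to reject H₀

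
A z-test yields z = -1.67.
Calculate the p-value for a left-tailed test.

For z = -1.67:
p = P(Z < -1.67) = Φ(-1.67) = 0.0475

Answer: p-value ≈ 0.0475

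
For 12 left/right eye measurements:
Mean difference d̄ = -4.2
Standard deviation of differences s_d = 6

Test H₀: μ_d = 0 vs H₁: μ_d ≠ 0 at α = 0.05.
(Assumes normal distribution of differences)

Answer: t = -2.4248, reject H₀

Derivation:
df = n - 1 = 11
SE = s_d/√n = 6/√12 = 1.7321
t = d̄/SE = -4.2/1.7321 = -2.4248
Critical value: t_{0.025,11} = ±2.201
p-value ≈ 0.0337
Decision: reject H₀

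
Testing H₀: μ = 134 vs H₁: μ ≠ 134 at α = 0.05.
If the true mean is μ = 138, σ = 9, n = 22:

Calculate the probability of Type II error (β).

SE = σ/√n = 9/√22 = 1.9188
Critical values: μ₀ ± z_0.025×SE = 134 ± 1.960×1.9188
Acceptance region: (130.2392, 137.7608)
Under H₁ (μ = 138): z_high = (137.7608 - 138)/1.9188 = -0.1247, z_low = (130.2392 - 138)/1.9188 = -4.0446
β = P(not reject | H₁) = Φ(-0.1247) - Φ(-4.0446) ≈ 0.4504

Answer: β ≈ 0.4504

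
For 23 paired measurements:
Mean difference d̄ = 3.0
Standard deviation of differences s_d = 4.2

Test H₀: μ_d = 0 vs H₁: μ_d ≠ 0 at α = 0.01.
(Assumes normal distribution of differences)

Answer: t = 3.4254, reject H₀

Derivation:
df = n - 1 = 22
SE = s_d/√n = 4.2/√23 = 0.8758
t = d̄/SE = 3.0/0.8758 = 3.4254
Critical value: t_{0.005,22} = ±2.819
p-value ≈ 0.0024
Decision: reject H₀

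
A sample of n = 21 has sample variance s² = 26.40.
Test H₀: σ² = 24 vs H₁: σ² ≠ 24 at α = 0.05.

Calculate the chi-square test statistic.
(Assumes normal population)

df = n - 1 = 20
χ² = (n-1)s²/σ₀² = 20×26.40/24 = 22.0000
Critical values: χ²_{0.975,20} = 9.591, χ²_{0.025,20} = 34.170
Rejection region: χ² < 9.591 or χ² > 34.170
Decision: fail to reject H₀

Answer: χ² = 22.0000, fail to reject H₀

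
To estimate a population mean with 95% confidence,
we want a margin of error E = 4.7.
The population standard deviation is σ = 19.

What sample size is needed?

z_0.025 = 1.960
n = (z×σ/E)² = (1.960×19/4.7)²
n = 62.7803
Round up: n = 63

Answer: n = 63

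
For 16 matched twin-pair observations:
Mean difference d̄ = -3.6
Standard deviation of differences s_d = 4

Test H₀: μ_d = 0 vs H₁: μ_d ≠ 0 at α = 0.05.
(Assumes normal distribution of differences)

df = n - 1 = 15
SE = s_d/√n = 4/√16 = 1.0000
t = d̄/SE = -3.6/1.0000 = -3.6000
Critical value: t_{0.025,15} = ±2.131
p-value ≈ 0.0026
Decision: reject H₀

Answer: t = -3.6000, reject H₀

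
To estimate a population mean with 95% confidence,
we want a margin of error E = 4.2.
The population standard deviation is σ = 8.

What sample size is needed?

Answer: n = 14

Derivation:
z_0.025 = 1.960
n = (z×σ/E)² = (1.960×8/4.2)²
n = 13.9378
Round up: n = 14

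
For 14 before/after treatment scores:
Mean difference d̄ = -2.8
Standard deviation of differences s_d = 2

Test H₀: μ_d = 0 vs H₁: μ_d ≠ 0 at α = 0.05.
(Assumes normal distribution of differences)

Answer: t = -5.2385, reject H₀

Derivation:
df = n - 1 = 13
SE = s_d/√n = 2/√14 = 0.5345
t = d̄/SE = -2.8/0.5345 = -5.2385
Critical value: t_{0.025,13} = ±2.160
p-value ≈ 0.0002
Decision: reject H₀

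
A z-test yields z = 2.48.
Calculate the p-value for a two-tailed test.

Answer: p-value ≈ 0.0131

Derivation:
For z = 2.48:
p = 2×P(Z > |2.48|) = 2×(1 - Φ(2.48)) = 0.0131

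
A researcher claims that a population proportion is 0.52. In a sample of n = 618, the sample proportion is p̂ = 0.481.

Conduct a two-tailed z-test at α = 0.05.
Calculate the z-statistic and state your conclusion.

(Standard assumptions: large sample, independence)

Answer: z = -1.9406, fail to reject H₀

Derivation:
H₀: p = 0.52, H₁: p ≠ 0.52
Standard error: SE = √(p₀(1-p₀)/n) = √(0.52×0.48/618) = 0.020097
z-statistic: z = (p̂ - p₀)/SE = (0.481 - 0.52)/0.020097 = -1.9406
Critical value: z_0.025 = ±1.960
p-value = 0.0523
Decision: fail to reject H₀ at α = 0.05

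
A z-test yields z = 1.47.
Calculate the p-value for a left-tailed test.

Answer: p-value ≈ 0.9292

Derivation:
For z = 1.47:
p = P(Z < 1.47) = Φ(1.47) = 0.9292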